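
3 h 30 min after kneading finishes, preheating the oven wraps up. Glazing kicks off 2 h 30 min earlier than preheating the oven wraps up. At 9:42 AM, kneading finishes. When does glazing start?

Preheating the oven ends at 9:42 AM + 210 min = 1:12 PM.
Glazing starts at 1:12 PM − 150 min = 10:42 AM.

10:42 AM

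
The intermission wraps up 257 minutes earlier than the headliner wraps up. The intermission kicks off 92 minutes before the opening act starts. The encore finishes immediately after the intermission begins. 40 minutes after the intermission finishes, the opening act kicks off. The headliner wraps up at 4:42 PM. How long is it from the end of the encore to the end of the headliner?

The intermission ends at 4:42 PM − 257 min = 12:25 PM.
The opening act starts at 12:25 PM + 40 min = 1:05 PM.
The intermission starts at 1:05 PM − 92 min = 11:33 AM.
So the encore ends at 11:33 AM.
From 11:33 AM to 4:42 PM is 5 h 9 min.

5 h 9 min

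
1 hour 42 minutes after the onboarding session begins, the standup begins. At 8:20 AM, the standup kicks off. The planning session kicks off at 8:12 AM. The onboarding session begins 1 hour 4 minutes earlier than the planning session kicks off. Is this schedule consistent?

The onboarding session starts at 8:12 AM − 64 min = 7:08 AM.
The standup starts at 7:08 AM + 102 min = 8:50 AM.
But the standup is also said to start at 8:20 AM — a 30-minute conflict.

No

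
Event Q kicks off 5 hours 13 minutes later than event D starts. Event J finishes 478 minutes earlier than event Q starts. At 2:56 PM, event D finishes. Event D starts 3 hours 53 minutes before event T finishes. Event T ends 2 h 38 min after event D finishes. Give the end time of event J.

10:56 AM

Event T ends at 2:56 PM + 158 min = 5:34 PM.
Event D starts at 5:34 PM − 233 min = 1:41 PM.
Event Q starts at 1:41 PM + 313 min = 6:54 PM.
Event J ends at 6:54 PM − 478 min = 10:56 AM.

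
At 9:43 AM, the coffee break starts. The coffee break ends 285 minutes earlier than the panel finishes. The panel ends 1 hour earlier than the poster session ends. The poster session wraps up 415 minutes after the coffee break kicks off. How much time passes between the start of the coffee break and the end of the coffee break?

1 hour 10 minutes

The poster session ends at 9:43 AM + 415 min = 4:38 PM.
The panel ends at 4:38 PM − 60 min = 3:38 PM.
The coffee break ends at 3:38 PM − 285 min = 10:53 AM.
From 9:43 AM to 10:53 AM is 1 hour 10 minutes.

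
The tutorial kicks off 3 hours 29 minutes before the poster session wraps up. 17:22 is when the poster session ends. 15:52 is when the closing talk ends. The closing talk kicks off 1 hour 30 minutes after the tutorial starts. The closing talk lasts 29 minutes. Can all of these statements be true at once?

The tutorial starts at 17:22 − 209 min = 13:53.
The closing talk starts at 13:53 + 90 min = 15:23.
The closing talk ends at 15:23 + 29 min = 15:52.
That matches the stated 15:52, so the schedule is consistent.

Yes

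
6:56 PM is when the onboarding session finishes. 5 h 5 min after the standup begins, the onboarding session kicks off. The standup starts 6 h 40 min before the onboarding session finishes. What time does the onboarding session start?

The standup starts at 6:56 PM − 400 min = 12:16 PM.
The onboarding session starts at 12:16 PM + 305 min = 5:21 PM.

5:21 PM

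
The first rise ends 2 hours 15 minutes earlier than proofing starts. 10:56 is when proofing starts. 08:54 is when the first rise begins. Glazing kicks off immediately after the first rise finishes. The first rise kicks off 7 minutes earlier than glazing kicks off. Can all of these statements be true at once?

The first rise ends at 10:56 − 135 min = 08:41.
So glazing starts at 08:41.
The first rise starts at 08:41 − 7 min = 08:34.
But the first rise is also said to start at 08:54 — a 20-minute conflict.

No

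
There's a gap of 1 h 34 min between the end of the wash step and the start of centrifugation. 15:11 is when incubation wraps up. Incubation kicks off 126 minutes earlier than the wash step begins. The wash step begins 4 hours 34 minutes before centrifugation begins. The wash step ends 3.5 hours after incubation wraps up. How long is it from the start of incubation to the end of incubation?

96 minutes

The wash step ends at 15:11 + 210 min = 18:41.
Centrifugation starts at 18:41 + 94 min = 20:15.
The wash step starts at 20:15 − 274 min = 15:41.
Incubation starts at 15:41 − 126 min = 13:35.
From 13:35 to 15:11 is 96 minutes.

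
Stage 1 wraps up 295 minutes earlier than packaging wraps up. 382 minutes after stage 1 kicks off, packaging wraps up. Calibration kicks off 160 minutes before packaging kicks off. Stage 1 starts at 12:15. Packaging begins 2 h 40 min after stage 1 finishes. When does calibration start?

Packaging ends at 12:15 + 382 min = 18:37.
Stage 1 ends at 18:37 − 295 min = 13:42.
Packaging starts at 13:42 + 160 min = 16:22.
Calibration starts at 16:22 − 160 min = 13:42.

13:42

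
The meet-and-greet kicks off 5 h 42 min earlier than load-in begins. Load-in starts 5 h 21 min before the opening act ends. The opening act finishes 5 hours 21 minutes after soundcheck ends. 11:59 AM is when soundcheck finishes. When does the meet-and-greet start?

The opening act ends at 11:59 AM + 321 min = 5:20 PM.
Load-in starts at 5:20 PM − 321 min = 11:59 AM.
The meet-and-greet starts at 11:59 AM − 342 min = 6:17 AM.

6:17 AM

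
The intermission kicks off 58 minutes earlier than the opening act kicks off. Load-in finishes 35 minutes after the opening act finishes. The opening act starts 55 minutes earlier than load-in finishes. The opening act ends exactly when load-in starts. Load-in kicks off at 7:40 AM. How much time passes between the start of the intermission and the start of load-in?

The opening act ends at 7:40 AM.
Load-in ends at 7:40 AM + 35 min = 8:15 AM.
The opening act starts at 8:15 AM − 55 min = 7:20 AM.
The intermission starts at 7:20 AM − 58 min = 6:22 AM.
From 6:22 AM to 7:40 AM is 1 h 18 min.

1 h 18 min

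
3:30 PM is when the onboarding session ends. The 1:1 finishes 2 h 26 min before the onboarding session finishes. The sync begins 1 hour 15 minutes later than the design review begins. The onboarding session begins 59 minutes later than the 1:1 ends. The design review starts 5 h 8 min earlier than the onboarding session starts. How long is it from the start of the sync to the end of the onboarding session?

The 1:1 ends at 3:30 PM − 146 min = 1:04 PM.
The onboarding session starts at 1:04 PM + 59 min = 2:03 PM.
The design review starts at 2:03 PM − 308 min = 8:55 AM.
The sync starts at 8:55 AM + 75 min = 10:10 AM.
From 10:10 AM to 3:30 PM is 5 h 20 min.

5 h 20 min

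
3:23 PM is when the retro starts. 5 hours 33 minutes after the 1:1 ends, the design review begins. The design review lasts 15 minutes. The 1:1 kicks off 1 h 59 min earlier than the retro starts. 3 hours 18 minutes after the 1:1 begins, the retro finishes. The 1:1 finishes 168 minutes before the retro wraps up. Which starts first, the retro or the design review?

The 1:1 starts at 3:23 PM − 119 min = 1:24 PM.
The retro ends at 1:24 PM + 198 min = 4:42 PM.
The 1:1 ends at 4:42 PM − 168 min = 1:54 PM.
The design review starts at 1:54 PM + 333 min = 7:27 PM.
The retro starts at 3:23 PM and the design review starts at 7:27 PM, so the retro is first.

the retro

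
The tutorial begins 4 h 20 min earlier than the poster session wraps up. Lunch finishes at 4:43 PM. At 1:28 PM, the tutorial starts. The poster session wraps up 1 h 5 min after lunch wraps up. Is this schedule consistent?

The poster session ends at 4:43 PM + 65 min = 5:48 PM.
The tutorial starts at 5:48 PM − 260 min = 1:28 PM.
That matches the stated 1:28 PM, so the schedule is consistent.

Yes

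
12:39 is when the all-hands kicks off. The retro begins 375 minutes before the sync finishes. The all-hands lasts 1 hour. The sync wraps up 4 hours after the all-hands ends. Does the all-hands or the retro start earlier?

the retro

The all-hands ends at 12:39 + 60 min = 13:39.
The sync ends at 13:39 + 240 min = 17:39.
The retro starts at 17:39 − 375 min = 11:24.
The all-hands starts at 12:39 and the retro starts at 11:24, so the retro is first.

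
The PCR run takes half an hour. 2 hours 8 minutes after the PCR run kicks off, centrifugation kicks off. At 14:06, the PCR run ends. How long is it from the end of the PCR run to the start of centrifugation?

98 minutes

The PCR run starts at 14:06 − 30 min = 13:36.
Centrifugation starts at 13:36 + 128 min = 15:44.
From 14:06 to 15:44 is 98 minutes.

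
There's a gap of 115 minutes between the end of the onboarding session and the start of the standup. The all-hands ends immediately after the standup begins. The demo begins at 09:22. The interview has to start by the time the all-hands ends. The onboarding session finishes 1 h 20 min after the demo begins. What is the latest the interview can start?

12:37

The onboarding session ends at 09:22 + 80 min = 10:42.
The standup starts at 10:42 + 115 min = 12:37.
So the all-hands ends at 12:37.
The interview is bounded by the all-hands, so the latest it can start is 12:37.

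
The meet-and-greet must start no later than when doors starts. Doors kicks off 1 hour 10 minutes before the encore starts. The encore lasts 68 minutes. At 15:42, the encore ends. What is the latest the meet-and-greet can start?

13:24

The encore starts at 15:42 − 68 min = 14:34.
Doors starts at 14:34 − 70 min = 13:24.
The meet-and-greet is bounded by doors, so the latest it can start is 13:24.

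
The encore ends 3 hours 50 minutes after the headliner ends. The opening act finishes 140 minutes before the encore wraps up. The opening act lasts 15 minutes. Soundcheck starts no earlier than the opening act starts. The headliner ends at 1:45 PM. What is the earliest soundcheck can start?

The encore ends at 1:45 PM + 230 min = 5:35 PM.
The opening act ends at 5:35 PM − 140 min = 3:15 PM.
The opening act starts at 3:15 PM − 15 min = 3:00 PM.
Soundcheck is bounded by the opening act, so the earliest it can start is 3:00 PM.

3:00 PM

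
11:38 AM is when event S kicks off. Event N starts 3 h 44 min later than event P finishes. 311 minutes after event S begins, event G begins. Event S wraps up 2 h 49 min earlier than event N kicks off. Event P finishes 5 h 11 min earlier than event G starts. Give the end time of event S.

12:33 PM

Event G starts at 11:38 AM + 311 min = 4:49 PM.
Event P ends at 4:49 PM − 311 min = 11:38 AM.
Event N starts at 11:38 AM + 224 min = 3:22 PM.
Event S ends at 3:22 PM − 169 min = 12:33 PM.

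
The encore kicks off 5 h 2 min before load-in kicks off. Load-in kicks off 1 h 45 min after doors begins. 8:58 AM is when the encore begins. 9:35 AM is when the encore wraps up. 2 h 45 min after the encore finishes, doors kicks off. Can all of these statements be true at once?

No

Doors starts at 9:35 AM + 165 min = 12:20 PM.
Load-in starts at 12:20 PM + 105 min = 2:05 PM.
The encore starts at 2:05 PM − 302 min = 9:03 AM.
But the encore is also said to start at 8:58 AM — a 5-minute conflict.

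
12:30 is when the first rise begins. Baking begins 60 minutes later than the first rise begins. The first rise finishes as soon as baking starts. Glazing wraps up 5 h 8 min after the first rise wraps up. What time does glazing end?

18:38

Baking starts at 12:30 + 60 min = 13:30.
So the first rise ends at 13:30.
Glazing ends at 13:30 + 308 min = 18:38.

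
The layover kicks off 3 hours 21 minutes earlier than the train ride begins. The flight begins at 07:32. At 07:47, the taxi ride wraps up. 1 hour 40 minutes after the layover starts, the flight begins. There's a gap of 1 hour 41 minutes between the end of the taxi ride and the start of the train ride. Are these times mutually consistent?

No

The train ride starts at 07:47 + 101 min = 09:28.
The layover starts at 09:28 − 201 min = 06:07.
The flight starts at 06:07 + 100 min = 07:47.
But the flight is also said to start at 07:32 — a 15-minute conflict.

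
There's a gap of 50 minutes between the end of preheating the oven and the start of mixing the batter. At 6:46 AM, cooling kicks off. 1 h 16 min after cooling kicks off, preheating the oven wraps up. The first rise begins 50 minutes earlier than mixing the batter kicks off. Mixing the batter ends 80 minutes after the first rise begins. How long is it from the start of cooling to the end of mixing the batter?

156 minutes

Preheating the oven ends at 6:46 AM + 76 min = 8:02 AM.
Mixing the batter starts at 8:02 AM + 50 min = 8:52 AM.
The first rise starts at 8:52 AM − 50 min = 8:02 AM.
Mixing the batter ends at 8:02 AM + 80 min = 9:22 AM.
From 6:46 AM to 9:22 AM is 156 minutes.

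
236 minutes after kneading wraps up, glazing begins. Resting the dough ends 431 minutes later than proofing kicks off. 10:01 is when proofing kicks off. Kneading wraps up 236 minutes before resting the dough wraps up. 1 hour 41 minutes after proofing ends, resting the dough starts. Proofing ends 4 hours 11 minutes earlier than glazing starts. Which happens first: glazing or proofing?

proofing

Resting the dough ends at 10:01 + 431 min = 17:12.
Kneading ends at 17:12 − 236 min = 13:16.
Glazing starts at 13:16 + 236 min = 17:12.
Glazing starts at 17:12 and proofing starts at 10:01, so proofing is first.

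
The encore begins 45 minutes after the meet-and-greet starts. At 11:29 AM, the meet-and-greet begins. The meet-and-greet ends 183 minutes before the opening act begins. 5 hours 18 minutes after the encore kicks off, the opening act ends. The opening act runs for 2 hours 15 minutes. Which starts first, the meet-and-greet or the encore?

The encore starts at 11:29 AM + 45 min = 12:14 PM.
The meet-and-greet starts at 11:29 AM and the encore starts at 12:14 PM, so the meet-and-greet is first.

the meet-and-greet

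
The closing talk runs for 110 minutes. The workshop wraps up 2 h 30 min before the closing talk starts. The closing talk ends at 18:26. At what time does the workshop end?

The closing talk starts at 18:26 − 110 min = 16:36.
The workshop ends at 16:36 − 150 min = 14:06.

14:06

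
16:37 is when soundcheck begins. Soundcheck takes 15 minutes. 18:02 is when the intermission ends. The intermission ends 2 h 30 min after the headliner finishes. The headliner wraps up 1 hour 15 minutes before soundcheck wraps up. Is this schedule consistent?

Soundcheck ends at 16:37 + 15 min = 16:52.
The headliner ends at 16:52 − 75 min = 15:37.
The intermission ends at 15:37 + 150 min = 18:07.
But the intermission is also said to end at 18:02 — a 5-minute conflict.

No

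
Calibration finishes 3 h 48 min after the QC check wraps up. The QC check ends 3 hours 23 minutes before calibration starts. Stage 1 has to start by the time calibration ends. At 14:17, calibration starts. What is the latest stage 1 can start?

14:42

The QC check ends at 14:17 − 203 min = 10:54.
Calibration ends at 10:54 + 228 min = 14:42.
Stage 1 is bounded by calibration, so the latest it can start is 14:42.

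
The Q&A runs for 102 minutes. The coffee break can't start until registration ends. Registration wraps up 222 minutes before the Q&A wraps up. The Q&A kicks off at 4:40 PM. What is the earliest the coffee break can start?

2:40 PM

The Q&A ends at 4:40 PM + 102 min = 6:22 PM.
Registration ends at 6:22 PM − 222 min = 2:40 PM.
The coffee break is bounded by registration, so the earliest it can start is 2:40 PM.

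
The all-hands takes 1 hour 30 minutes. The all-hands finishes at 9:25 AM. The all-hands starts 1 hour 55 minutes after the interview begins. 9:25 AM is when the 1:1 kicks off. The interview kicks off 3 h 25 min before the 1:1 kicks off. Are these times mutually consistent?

The interview starts at 9:25 AM − 205 min = 6:00 AM.
The all-hands starts at 6:00 AM + 115 min = 7:55 AM.
The all-hands ends at 7:55 AM + 90 min = 9:25 AM.
That matches the stated 9:25 AM, so the schedule is consistent.

Yes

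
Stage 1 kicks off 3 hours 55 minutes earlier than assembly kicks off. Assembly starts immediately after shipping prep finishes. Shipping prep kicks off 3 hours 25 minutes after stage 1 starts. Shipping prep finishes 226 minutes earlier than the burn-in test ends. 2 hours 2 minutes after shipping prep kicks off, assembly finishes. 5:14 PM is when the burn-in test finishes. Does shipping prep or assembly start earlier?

shipping prep

Shipping prep ends at 5:14 PM − 226 min = 1:28 PM.
So assembly starts at 1:28 PM.
Stage 1 starts at 1:28 PM − 235 min = 9:33 AM.
Shipping prep starts at 9:33 AM + 205 min = 12:58 PM.
Shipping prep starts at 12:58 PM and assembly starts at 1:28 PM, so shipping prep is first.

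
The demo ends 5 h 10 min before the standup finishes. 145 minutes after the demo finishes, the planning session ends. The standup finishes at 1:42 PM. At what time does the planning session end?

10:57 AM

The demo ends at 1:42 PM − 310 min = 8:32 AM.
The planning session ends at 8:32 AM + 145 min = 10:57 AM.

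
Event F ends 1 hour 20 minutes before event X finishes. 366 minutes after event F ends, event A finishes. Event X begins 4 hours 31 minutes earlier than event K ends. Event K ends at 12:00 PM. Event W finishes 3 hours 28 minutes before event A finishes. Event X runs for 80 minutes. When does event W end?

10:07 AM

Event X starts at 12:00 PM − 271 min = 7:29 AM.
Event X ends at 7:29 AM + 80 min = 8:49 AM.
Event F ends at 8:49 AM − 80 min = 7:29 AM.
Event A ends at 7:29 AM + 366 min = 1:35 PM.
Event W ends at 1:35 PM − 208 min = 10:07 AM.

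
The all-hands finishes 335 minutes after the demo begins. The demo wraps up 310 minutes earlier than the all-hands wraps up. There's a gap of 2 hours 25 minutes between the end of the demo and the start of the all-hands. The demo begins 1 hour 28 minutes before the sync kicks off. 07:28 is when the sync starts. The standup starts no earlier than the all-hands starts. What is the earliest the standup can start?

The demo starts at 07:28 − 88 min = 06:00.
The all-hands ends at 06:00 + 335 min = 11:35.
The demo ends at 11:35 − 310 min = 06:25.
The all-hands starts at 06:25 + 145 min = 08:50.
The standup is bounded by the all-hands, so the earliest it can start is 08:50.

08:50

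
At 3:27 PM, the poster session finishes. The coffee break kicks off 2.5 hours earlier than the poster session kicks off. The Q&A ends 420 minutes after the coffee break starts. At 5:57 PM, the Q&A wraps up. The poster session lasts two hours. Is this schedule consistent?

Yes

The poster session starts at 3:27 PM − 120 min = 1:27 PM.
The coffee break starts at 1:27 PM − 150 min = 10:57 AM.
The Q&A ends at 10:57 AM + 420 min = 5:57 PM.
That matches the stated 5:57 PM, so the schedule is consistent.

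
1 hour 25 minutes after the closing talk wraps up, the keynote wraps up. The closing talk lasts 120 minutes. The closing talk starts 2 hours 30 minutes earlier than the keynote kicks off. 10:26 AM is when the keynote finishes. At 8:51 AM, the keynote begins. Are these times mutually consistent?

No

The closing talk starts at 8:51 AM − 150 min = 6:21 AM.
The closing talk ends at 6:21 AM + 120 min = 8:21 AM.
The keynote ends at 8:21 AM + 85 min = 9:46 AM.
But the keynote is also said to end at 10:26 AM — a 40-minute conflict.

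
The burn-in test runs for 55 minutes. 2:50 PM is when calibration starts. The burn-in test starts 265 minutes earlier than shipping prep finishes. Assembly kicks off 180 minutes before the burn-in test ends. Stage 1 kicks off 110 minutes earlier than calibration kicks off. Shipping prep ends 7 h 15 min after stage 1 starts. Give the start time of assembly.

Stage 1 starts at 2:50 PM − 110 min = 1:00 PM.
Shipping prep ends at 1:00 PM + 435 min = 8:15 PM.
The burn-in test starts at 8:15 PM − 265 min = 3:50 PM.
The burn-in test ends at 3:50 PM + 55 min = 4:45 PM.
Assembly starts at 4:45 PM − 180 min = 1:45 PM.

1:45 PM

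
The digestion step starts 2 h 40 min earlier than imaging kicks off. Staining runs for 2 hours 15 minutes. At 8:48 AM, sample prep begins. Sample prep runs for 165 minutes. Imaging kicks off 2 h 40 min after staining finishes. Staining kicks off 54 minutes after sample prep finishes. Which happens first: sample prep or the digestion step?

sample prep

Sample prep ends at 8:48 AM + 165 min = 11:33 AM.
Staining starts at 11:33 AM + 54 min = 12:27 PM.
Staining ends at 12:27 PM + 135 min = 2:42 PM.
Imaging starts at 2:42 PM + 160 min = 5:22 PM.
The digestion step starts at 5:22 PM − 160 min = 2:42 PM.
Sample prep starts at 8:48 AM and the digestion step starts at 2:42 PM, so sample prep is first.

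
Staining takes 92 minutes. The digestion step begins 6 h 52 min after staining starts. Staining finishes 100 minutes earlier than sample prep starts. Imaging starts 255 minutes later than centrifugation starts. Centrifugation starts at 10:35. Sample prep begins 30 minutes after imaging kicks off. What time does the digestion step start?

19:00

Imaging starts at 10:35 + 255 min = 14:50.
Sample prep starts at 14:50 + 30 min = 15:20.
Staining ends at 15:20 − 100 min = 13:40.
Staining starts at 13:40 − 92 min = 12:08.
The digestion step starts at 12:08 + 412 min = 19:00.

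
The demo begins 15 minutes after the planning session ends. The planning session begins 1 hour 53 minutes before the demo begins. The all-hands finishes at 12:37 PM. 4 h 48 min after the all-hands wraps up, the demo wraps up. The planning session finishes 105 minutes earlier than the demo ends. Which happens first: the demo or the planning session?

The demo ends at 12:37 PM + 288 min = 5:25 PM.
The planning session ends at 5:25 PM − 105 min = 3:40 PM.
The demo starts at 3:40 PM + 15 min = 3:55 PM.
The planning session starts at 3:55 PM − 113 min = 2:02 PM.
The demo starts at 3:55 PM and the planning session starts at 2:02 PM, so the planning session is first.

the planning session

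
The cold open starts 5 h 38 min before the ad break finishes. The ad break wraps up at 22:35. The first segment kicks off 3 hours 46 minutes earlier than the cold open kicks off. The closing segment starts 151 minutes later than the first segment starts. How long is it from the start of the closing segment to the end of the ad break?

The cold open starts at 22:35 − 338 min = 16:57.
The first segment starts at 16:57 − 226 min = 13:11.
The closing segment starts at 13:11 + 151 min = 15:42.
From 15:42 to 22:35 is 6 hours 53 minutes.

6 hours 53 minutes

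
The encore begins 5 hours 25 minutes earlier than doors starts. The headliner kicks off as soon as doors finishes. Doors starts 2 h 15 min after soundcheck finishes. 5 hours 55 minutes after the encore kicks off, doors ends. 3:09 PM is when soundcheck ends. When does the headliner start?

Doors starts at 3:09 PM + 135 min = 5:24 PM.
The encore starts at 5:24 PM − 325 min = 11:59 AM.
Doors ends at 11:59 AM + 355 min = 5:54 PM.
So the headliner starts at 5:54 PM.

5:54 PM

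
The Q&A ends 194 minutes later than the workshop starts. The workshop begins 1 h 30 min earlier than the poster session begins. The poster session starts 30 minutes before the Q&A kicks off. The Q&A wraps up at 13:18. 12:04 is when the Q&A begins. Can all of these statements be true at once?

The poster session starts at 12:04 − 30 min = 11:34.
The workshop starts at 11:34 − 90 min = 10:04.
The Q&A ends at 10:04 + 194 min = 13:18.
That matches the stated 13:18, so the schedule is consistent.

Yes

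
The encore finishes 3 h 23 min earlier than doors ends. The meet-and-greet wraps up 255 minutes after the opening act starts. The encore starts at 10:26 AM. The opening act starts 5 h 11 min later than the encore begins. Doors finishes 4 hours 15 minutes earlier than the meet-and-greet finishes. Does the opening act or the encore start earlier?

the encore

The opening act starts at 10:26 AM + 311 min = 3:37 PM.
The opening act starts at 3:37 PM and the encore starts at 10:26 AM, so the encore is first.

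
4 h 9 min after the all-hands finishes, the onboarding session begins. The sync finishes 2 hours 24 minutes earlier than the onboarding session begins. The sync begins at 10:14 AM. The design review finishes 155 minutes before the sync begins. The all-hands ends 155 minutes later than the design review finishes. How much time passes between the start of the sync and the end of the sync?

The design review ends at 10:14 AM − 155 min = 7:39 AM.
The all-hands ends at 7:39 AM + 155 min = 10:14 AM.
The onboarding session starts at 10:14 AM + 249 min = 2:23 PM.
The sync ends at 2:23 PM − 144 min = 11:59 AM.
From 10:14 AM to 11:59 AM is 105 minutes.

105 minutes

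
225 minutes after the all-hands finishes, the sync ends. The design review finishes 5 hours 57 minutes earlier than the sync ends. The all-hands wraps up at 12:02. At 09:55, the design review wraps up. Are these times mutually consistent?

The sync ends at 12:02 + 225 min = 15:47.
The design review ends at 15:47 − 357 min = 09:50.
But the design review is also said to end at 09:55 — a 5-minute conflict.

No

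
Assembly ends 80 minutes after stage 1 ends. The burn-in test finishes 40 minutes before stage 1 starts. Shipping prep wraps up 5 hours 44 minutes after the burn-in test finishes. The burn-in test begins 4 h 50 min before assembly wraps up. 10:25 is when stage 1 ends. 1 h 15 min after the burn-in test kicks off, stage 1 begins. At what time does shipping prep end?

Assembly ends at 10:25 + 80 min = 11:45.
The burn-in test starts at 11:45 − 290 min = 06:55.
Stage 1 starts at 06:55 + 75 min = 08:10.
The burn-in test ends at 08:10 − 40 min = 07:30.
Shipping prep ends at 07:30 + 344 min = 13:14.

13:14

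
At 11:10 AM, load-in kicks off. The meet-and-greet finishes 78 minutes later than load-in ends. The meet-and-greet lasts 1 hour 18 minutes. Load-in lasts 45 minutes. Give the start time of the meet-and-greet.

11:55 AM

Load-in ends at 11:10 AM + 45 min = 11:55 AM.
The meet-and-greet ends at 11:55 AM + 78 min = 1:13 PM.
The meet-and-greet starts at 1:13 PM − 78 min = 11:55 AM.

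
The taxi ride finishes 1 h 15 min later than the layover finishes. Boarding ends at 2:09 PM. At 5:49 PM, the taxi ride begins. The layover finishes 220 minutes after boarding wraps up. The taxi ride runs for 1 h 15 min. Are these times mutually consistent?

Yes

The layover ends at 2:09 PM + 220 min = 5:49 PM.
The taxi ride ends at 5:49 PM + 75 min = 7:04 PM.
The taxi ride starts at 7:04 PM − 75 min = 5:49 PM.
That matches the stated 5:49 PM, so the schedule is consistent.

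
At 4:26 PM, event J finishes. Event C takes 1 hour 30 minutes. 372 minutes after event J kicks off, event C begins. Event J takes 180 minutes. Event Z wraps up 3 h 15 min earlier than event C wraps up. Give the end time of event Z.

5:53 PM

Event J starts at 4:26 PM − 180 min = 1:26 PM.
Event C starts at 1:26 PM + 372 min = 7:38 PM.
Event C ends at 7:38 PM + 90 min = 9:08 PM.
Event Z ends at 9:08 PM − 195 min = 5:53 PM.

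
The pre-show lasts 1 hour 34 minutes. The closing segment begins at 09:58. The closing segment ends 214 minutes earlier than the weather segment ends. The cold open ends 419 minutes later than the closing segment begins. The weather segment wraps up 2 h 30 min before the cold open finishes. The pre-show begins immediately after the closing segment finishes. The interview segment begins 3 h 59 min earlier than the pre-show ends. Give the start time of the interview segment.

08:28

The cold open ends at 09:58 + 419 min = 16:57.
The weather segment ends at 16:57 − 150 min = 14:27.
The closing segment ends at 14:27 − 214 min = 10:53.
So the pre-show starts at 10:53.
The pre-show ends at 10:53 + 94 min = 12:27.
The interview segment starts at 12:27 − 239 min = 08:28.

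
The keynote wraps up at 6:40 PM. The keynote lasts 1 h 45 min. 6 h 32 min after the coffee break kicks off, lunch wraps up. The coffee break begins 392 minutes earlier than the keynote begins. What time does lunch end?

4:55 PM

The keynote starts at 6:40 PM − 105 min = 4:55 PM.
The coffee break starts at 4:55 PM − 392 min = 10:23 AM.
Lunch ends at 10:23 AM + 392 min = 4:55 PM.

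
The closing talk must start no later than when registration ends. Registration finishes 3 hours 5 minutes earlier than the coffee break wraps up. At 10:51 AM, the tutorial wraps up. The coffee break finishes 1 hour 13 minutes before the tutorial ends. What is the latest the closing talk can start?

6:33 AM

The coffee break ends at 10:51 AM − 73 min = 9:38 AM.
Registration ends at 9:38 AM − 185 min = 6:33 AM.
The closing talk is bounded by registration, so the latest it can start is 6:33 AM.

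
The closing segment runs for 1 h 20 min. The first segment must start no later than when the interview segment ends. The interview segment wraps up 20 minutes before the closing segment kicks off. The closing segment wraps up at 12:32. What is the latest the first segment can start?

10:52

The closing segment starts at 12:32 − 80 min = 11:12.
The interview segment ends at 11:12 − 20 min = 10:52.
The first segment is bounded by the interview segment, so the latest it can start is 10:52.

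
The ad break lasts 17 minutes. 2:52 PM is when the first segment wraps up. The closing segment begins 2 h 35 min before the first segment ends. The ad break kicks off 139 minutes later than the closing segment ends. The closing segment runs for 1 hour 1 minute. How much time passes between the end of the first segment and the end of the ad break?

1 h 2 min

The closing segment starts at 2:52 PM − 155 min = 12:17 PM.
The closing segment ends at 12:17 PM + 61 min = 1:18 PM.
The ad break starts at 1:18 PM + 139 min = 3:37 PM.
The ad break ends at 3:37 PM + 17 min = 3:54 PM.
From 2:52 PM to 3:54 PM is 1 h 2 min.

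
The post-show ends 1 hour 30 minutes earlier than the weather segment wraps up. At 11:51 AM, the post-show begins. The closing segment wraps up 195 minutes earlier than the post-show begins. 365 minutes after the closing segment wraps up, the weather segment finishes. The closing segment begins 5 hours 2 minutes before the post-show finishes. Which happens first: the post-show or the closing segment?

the closing segment

The closing segment ends at 11:51 AM − 195 min = 8:36 AM.
The weather segment ends at 8:36 AM + 365 min = 2:41 PM.
The post-show ends at 2:41 PM − 90 min = 1:11 PM.
The closing segment starts at 1:11 PM − 302 min = 8:09 AM.
The post-show starts at 11:51 AM and the closing segment starts at 8:09 AM, so the closing segment is first.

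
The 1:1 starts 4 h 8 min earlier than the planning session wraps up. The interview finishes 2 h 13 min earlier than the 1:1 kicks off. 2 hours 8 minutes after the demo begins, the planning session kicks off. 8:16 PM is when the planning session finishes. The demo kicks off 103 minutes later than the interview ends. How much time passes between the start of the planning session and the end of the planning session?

2 h 30 min

The 1:1 starts at 8:16 PM − 248 min = 4:08 PM.
The interview ends at 4:08 PM − 133 min = 1:55 PM.
The demo starts at 1:55 PM + 103 min = 3:38 PM.
The planning session starts at 3:38 PM + 128 min = 5:46 PM.
From 5:46 PM to 8:16 PM is 2 h 30 min.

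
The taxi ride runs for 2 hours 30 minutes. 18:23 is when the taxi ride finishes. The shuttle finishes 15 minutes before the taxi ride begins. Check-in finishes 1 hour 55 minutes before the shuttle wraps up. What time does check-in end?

The taxi ride starts at 18:23 − 150 min = 15:53.
The shuttle ends at 15:53 − 15 min = 15:38.
Check-in ends at 15:38 − 115 min = 13:43.

13:43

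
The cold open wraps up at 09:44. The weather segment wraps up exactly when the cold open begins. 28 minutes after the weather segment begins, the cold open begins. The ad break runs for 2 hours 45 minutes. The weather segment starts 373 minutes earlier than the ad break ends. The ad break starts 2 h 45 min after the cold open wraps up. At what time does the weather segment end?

09:29

The ad break starts at 09:44 + 165 min = 12:29.
The ad break ends at 12:29 + 165 min = 15:14.
The weather segment starts at 15:14 − 373 min = 09:01.
The cold open starts at 09:01 + 28 min = 09:29.
So the weather segment ends at 09:29.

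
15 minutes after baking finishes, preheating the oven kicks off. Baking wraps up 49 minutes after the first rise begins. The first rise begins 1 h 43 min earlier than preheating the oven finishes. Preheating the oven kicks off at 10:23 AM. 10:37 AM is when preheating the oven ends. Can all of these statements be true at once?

No

The first rise starts at 10:37 AM − 103 min = 8:54 AM.
Baking ends at 8:54 AM + 49 min = 9:43 AM.
Preheating the oven starts at 9:43 AM + 15 min = 9:58 AM.
But preheating the oven is also said to start at 10:23 AM — a 25-minute conflict.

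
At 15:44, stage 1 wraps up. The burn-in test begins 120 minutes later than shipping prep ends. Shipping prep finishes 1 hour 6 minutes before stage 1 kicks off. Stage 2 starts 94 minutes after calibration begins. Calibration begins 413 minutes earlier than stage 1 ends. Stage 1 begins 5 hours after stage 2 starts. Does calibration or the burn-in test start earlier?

calibration

Calibration starts at 15:44 − 413 min = 08:51.
Stage 2 starts at 08:51 + 94 min = 10:25.
Stage 1 starts at 10:25 + 300 min = 15:25.
Shipping prep ends at 15:25 − 66 min = 14:19.
The burn-in test starts at 14:19 + 120 min = 16:19.
Calibration starts at 08:51 and the burn-in test starts at 16:19, so calibration is first.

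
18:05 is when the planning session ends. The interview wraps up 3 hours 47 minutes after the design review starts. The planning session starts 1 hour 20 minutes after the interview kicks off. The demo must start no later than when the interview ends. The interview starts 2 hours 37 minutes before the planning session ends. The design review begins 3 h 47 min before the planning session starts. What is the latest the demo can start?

The interview starts at 18:05 − 157 min = 15:28.
The planning session starts at 15:28 + 80 min = 16:48.
The design review starts at 16:48 − 227 min = 13:01.
The interview ends at 13:01 + 227 min = 16:48.
The demo is bounded by the interview, so the latest it can start is 16:48.

16:48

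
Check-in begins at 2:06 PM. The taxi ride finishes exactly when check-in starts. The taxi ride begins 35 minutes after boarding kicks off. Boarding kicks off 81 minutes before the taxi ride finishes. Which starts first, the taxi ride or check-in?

The taxi ride ends at 2:06 PM.
Boarding starts at 2:06 PM − 81 min = 12:45 PM.
The taxi ride starts at 12:45 PM + 35 min = 1:20 PM.
The taxi ride starts at 1:20 PM and check-in starts at 2:06 PM, so the taxi ride is first.

the taxi ride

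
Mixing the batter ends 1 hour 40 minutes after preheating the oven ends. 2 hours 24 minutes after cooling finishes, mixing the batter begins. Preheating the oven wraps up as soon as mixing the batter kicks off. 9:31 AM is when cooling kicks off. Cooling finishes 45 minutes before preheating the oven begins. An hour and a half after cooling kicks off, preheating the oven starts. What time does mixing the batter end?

2:20 PM

Preheating the oven starts at 9:31 AM + 90 min = 11:01 AM.
Cooling ends at 11:01 AM − 45 min = 10:16 AM.
Mixing the batter starts at 10:16 AM + 144 min = 12:40 PM.
So preheating the oven ends at 12:40 PM.
Mixing the batter ends at 12:40 PM + 100 min = 2:20 PM.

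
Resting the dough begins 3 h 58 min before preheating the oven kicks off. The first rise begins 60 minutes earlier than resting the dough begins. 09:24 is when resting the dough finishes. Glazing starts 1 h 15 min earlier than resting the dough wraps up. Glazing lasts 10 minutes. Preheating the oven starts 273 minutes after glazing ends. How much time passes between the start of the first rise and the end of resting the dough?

Glazing starts at 09:24 − 75 min = 08:09.
Glazing ends at 08:09 + 10 min = 08:19.
Preheating the oven starts at 08:19 + 273 min = 12:52.
Resting the dough starts at 12:52 − 238 min = 08:54.
The first rise starts at 08:54 − 60 min = 07:54.
From 07:54 to 09:24 is 1 hour 30 minutes.

1 hour 30 minutes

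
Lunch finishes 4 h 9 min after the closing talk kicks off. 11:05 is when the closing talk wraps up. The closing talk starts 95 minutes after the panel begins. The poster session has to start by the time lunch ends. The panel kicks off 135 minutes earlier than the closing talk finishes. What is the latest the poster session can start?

14:34

The panel starts at 11:05 − 135 min = 08:50.
The closing talk starts at 08:50 + 95 min = 10:25.
Lunch ends at 10:25 + 249 min = 14:34.
The poster session is bounded by lunch, so the latest it can start is 14:34.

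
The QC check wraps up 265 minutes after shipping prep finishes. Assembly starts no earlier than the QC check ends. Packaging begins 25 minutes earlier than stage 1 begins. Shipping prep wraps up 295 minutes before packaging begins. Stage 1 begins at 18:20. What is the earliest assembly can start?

Packaging starts at 18:20 − 25 min = 17:55.
Shipping prep ends at 17:55 − 295 min = 13:00.
The QC check ends at 13:00 + 265 min = 17:25.
Assembly is bounded by the QC check, so the earliest it can start is 17:25.

17:25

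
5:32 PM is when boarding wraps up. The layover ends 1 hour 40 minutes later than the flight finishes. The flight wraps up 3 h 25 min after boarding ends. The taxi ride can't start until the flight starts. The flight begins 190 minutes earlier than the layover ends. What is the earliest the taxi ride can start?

The flight ends at 5:32 PM + 205 min = 8:57 PM.
The layover ends at 8:57 PM + 100 min = 10:37 PM.
The flight starts at 10:37 PM − 190 min = 7:27 PM.
The taxi ride is bounded by the flight, so the earliest it can start is 7:27 PM.

7:27 PM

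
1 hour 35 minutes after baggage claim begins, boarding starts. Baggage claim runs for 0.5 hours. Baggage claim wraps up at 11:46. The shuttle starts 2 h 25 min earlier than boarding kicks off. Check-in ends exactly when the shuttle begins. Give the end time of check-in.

Baggage claim starts at 11:46 − 30 min = 11:16.
Boarding starts at 11:16 + 95 min = 12:51.
The shuttle starts at 12:51 − 145 min = 10:26.
So check-in ends at 10:26.

10:26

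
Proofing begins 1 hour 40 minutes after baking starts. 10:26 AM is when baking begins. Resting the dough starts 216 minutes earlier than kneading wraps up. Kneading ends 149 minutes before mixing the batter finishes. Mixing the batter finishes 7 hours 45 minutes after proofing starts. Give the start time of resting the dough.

Proofing starts at 10:26 AM + 100 min = 12:06 PM.
Mixing the batter ends at 12:06 PM + 465 min = 7:51 PM.
Kneading ends at 7:51 PM − 149 min = 5:22 PM.
Resting the dough starts at 5:22 PM − 216 min = 1:46 PM.

1:46 PM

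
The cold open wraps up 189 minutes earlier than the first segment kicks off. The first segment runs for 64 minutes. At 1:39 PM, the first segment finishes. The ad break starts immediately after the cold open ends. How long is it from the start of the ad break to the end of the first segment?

The first segment starts at 1:39 PM − 64 min = 12:35 PM.
The cold open ends at 12:35 PM − 189 min = 9:26 AM.
So the ad break starts at 9:26 AM.
From 9:26 AM to 1:39 PM is 253 minutes.

253 minutes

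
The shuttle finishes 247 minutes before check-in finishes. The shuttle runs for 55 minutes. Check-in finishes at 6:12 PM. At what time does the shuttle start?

1:10 PM

The shuttle ends at 6:12 PM − 247 min = 2:05 PM.
The shuttle starts at 2:05 PM − 55 min = 1:10 PM.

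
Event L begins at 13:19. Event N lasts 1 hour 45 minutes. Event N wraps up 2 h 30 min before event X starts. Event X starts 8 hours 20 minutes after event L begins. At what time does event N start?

17:24

Event X starts at 13:19 + 500 min = 21:39.
Event N ends at 21:39 − 150 min = 19:09.
Event N starts at 19:09 − 105 min = 17:24.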